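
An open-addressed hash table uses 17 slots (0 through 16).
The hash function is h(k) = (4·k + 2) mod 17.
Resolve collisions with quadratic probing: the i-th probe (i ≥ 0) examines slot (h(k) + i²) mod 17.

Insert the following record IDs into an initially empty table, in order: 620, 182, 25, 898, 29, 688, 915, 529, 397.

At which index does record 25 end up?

Insert 620: h=0, slot 0 empty -> index 0.
Insert 182: h=16, slot 16 empty -> index 16.
Insert 25: h=0, slot 0 occupied -> index 1.
Insert 898: h=7, slot 7 empty -> index 7.
Insert 29: h=16, slots 16,0 occupied -> index 3.
Insert 688: h=0, slots 0,1 occupied -> index 4.
Insert 915: h=7, slot 7 occupied -> index 8.
Insert 529: h=10, slot 10 empty -> index 10.
Insert 397: h=9, slot 9 empty -> index 9.
Table: [620, 25, —, 29, 688, —, —, 898, 915, 397, 529, —, —, —, —, —, 182]

1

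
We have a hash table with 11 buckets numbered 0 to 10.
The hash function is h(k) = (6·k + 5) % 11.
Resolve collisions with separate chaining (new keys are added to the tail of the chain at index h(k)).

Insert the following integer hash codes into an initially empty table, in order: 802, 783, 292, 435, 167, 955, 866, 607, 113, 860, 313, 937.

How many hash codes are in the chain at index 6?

802 → bucket 10
783 → bucket 6
292 → bucket 8
435 → bucket 8 (collision)
167 → bucket 6 (collision)
955 → bucket 4
866 → bucket 9
607 → bucket 6 (collision)
113 → bucket 1
860 → bucket 6 (collision)
313 → bucket 2
937 → bucket 6 (collision)
Final buckets:
0: —
1: 113
2: 313
3: —
4: 955
5: —
6: 783 -> 167 -> 607 -> 860 -> 937
7: —
8: 292 -> 435
9: 866
10: 802

5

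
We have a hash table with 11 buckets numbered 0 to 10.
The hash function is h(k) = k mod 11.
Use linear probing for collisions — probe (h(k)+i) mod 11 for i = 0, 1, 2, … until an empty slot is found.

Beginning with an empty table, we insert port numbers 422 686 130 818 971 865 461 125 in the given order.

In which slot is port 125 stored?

8

422 hashes to 4; slot 4 is free -> place at 4.
686 hashes to 4; 4 taken -> place at 5.
130 hashes to 9; slot 9 is free -> place at 9.
818 hashes to 4; 4,5 taken -> place at 6.
971 hashes to 3; slot 3 is free -> place at 3.
865 hashes to 7; slot 7 is free -> place at 7.
461 hashes to 10; slot 10 is free -> place at 10.
125 hashes to 4; 4,5,6,7 taken -> place at 8.
Table: [-, -, -, 971, 422, 686, 818, 865, 125, 130, 461]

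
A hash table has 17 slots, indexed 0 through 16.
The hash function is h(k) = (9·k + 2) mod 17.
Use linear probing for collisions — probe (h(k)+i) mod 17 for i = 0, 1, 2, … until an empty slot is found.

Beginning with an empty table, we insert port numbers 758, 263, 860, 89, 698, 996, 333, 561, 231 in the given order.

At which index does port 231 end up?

758: h=7 -> slot 7
263: h=6 -> slot 6
860: h=7, probe 7,8 -> slot 8
89: h=4 -> slot 4
698: h=11 -> slot 11
996: h=7, probe 7,8,9 -> slot 9
333: h=7, probe 7,8,9,10 -> slot 10
561: h=2 -> slot 2
231: h=7, probe 7,8,9,10,11,12 -> slot 12
Table: [∅, ∅, 561, ∅, 89, ∅, 263, 758, 860, 996, 333, 698, 231, ∅, ∅, ∅, ∅]

12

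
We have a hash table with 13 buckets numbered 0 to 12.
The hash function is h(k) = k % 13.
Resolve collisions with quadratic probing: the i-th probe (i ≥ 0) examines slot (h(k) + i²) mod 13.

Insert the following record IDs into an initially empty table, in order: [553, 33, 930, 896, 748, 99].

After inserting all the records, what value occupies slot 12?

896

553: h=7 => slot 7
33: h=7, probe 7,8 => slot 8
930: h=7, probe 7,8,11 => slot 11
896: h=12 => slot 12
748: h=7, probe 7,8,11,3 => slot 3
99: h=8, probe 8,9 => slot 9
Table: [_, _, _, 748, _, _, _, 553, 33, 99, _, 930, 896]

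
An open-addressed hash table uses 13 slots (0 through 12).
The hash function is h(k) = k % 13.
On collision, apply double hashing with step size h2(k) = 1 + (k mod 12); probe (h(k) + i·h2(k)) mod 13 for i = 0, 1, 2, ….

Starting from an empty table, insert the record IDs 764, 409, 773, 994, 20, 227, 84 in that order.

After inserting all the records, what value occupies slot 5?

227

Insert 764: h=10, slot 10 empty => index 10.
Insert 409: h=6, slot 6 empty => index 6.
Insert 773: h=6, h2=6, slot 6 occupied => index 12.
Insert 994: h=6, h2=11, slot 6 occupied => index 4.
Insert 20: h=7, slot 7 empty => index 7.
Insert 227: h=6, h2=12, slot 6 occupied => index 5.
Insert 84: h=6, h2=1, slots 6,7 occupied => index 8.
Table: [—, —, —, —, 994, 227, 409, 20, 84, —, 764, —, 773]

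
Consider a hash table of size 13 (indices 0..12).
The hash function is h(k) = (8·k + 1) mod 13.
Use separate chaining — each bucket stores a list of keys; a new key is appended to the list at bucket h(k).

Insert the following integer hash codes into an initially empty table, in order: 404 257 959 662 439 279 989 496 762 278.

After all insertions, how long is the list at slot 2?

1

404 -> bucket 9
257 -> bucket 3
959 -> bucket 3 (collision)
662 -> bucket 6
439 -> bucket 3 (collision)
279 -> bucket 10
989 -> bucket 9 (collision)
496 -> bucket 4
762 -> bucket 0
278 -> bucket 2
Final buckets:
0: 762
1: .
2: 278
3: 257 -> 959 -> 439
4: 496
5: .
6: 662
7: .
8: .
9: 404 -> 989
10: 279
11: .
12: .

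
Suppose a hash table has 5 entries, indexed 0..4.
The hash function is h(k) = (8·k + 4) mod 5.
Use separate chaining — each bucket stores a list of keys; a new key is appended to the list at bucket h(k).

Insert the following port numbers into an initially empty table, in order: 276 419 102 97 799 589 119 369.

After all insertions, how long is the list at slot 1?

276 -> bucket 2
419 -> bucket 1
102 -> bucket 0
97 -> bucket 0 (collision)
799 -> bucket 1 (collision)
589 -> bucket 1 (collision)
119 -> bucket 1 (collision)
369 -> bucket 1 (collision)
Final buckets:
0: 102 -> 97
1: 419 -> 799 -> 589 -> 119 -> 369
2: 276
3: ∅
4: ∅

5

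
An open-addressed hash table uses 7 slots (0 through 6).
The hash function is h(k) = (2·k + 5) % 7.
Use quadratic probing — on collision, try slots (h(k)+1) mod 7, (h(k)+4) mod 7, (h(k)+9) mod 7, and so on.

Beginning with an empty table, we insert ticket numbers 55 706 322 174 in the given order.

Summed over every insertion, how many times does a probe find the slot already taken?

3

Insert 55: h=3, slot 3 empty -> index 3.
Insert 706: h=3, slot 3 occupied -> index 4.
Insert 322: h=5, slot 5 empty -> index 5.
Insert 174: h=3, slots 3,4 occupied -> index 0.
Table: [174, -, -, 55, 706, 322, -]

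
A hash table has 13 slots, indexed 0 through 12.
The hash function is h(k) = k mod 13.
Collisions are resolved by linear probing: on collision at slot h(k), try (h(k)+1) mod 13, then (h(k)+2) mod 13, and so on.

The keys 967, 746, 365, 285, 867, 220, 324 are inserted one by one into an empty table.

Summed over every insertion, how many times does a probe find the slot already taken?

Insert 967: h=5, slot 5 empty → index 5.
Insert 746: h=5, slot 5 occupied → index 6.
Insert 365: h=1, slot 1 empty → index 1.
Insert 285: h=12, slot 12 empty → index 12.
Insert 867: h=9, slot 9 empty → index 9.
Insert 220: h=12, slot 12 occupied → index 0.
Insert 324: h=12, slots 12,0,1 occupied → index 2.
Table: [220, 365, 324, -, -, 967, 746, -, -, 867, -, -, 285]

5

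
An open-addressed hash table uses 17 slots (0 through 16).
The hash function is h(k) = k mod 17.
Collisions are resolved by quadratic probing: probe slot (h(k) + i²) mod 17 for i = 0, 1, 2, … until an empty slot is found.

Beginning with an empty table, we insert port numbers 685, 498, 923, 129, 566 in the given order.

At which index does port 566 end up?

685 hashes to 5; slot 5 is free → place at 5.
498 hashes to 5; 5 taken → place at 6.
923 hashes to 5; 5,6 taken → place at 9.
129 hashes to 10; slot 10 is free → place at 10.
566 hashes to 5; 5,6,9 taken → place at 14.
Table: [-, -, -, -, -, 685, 498, -, -, 923, 129, -, -, -, 566, -, -]

14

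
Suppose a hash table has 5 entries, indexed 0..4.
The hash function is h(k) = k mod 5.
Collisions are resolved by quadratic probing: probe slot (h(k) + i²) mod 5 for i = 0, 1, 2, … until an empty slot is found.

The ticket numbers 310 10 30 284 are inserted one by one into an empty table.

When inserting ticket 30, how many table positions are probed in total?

310: h=0 → slot 0
10: h=0, probe 0,1 → slot 1
30: h=0, probe 0,1,4 → slot 4
284: h=4, probe 4,0,3 → slot 3
Table: [310, 10, ., 284, 30]

3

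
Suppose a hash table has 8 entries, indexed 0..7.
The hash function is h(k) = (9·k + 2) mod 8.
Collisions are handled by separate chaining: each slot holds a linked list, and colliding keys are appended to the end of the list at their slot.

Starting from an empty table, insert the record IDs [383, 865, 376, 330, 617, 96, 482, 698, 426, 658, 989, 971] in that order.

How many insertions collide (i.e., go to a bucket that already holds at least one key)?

383 → bucket 1
865 → bucket 3
376 → bucket 2
330 → bucket 4
617 → bucket 3 (collision)
96 → bucket 2 (collision)
482 → bucket 4 (collision)
698 → bucket 4 (collision)
426 → bucket 4 (collision)
658 → bucket 4 (collision)
989 → bucket 7
971 → bucket 5
Final buckets:
0: .
1: 383
2: 376 -> 96
3: 865 -> 617
4: 330 -> 482 -> 698 -> 426 -> 658
5: 971
6: .
7: 989

6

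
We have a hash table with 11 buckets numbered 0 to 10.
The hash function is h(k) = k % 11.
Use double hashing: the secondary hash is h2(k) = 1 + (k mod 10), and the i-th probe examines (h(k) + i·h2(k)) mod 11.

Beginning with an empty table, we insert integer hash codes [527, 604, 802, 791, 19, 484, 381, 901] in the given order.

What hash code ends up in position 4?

604

527 hashes to 10; slot 10 is free → place at 10.
604 hashes to 10, h2=5; 10 taken → place at 4.
802 hashes to 10, h2=3; 10 taken → place at 2.
791 hashes to 10, h2=2; 10 taken → place at 1.
19 hashes to 8; slot 8 is free → place at 8.
484 hashes to 0; slot 0 is free → place at 0.
381 hashes to 7; slot 7 is free → place at 7.
901 hashes to 10, h2=2; 10,1 taken → place at 3.
Table: [484, 791, 802, 901, 604, ∅, ∅, 381, 19, ∅, 527]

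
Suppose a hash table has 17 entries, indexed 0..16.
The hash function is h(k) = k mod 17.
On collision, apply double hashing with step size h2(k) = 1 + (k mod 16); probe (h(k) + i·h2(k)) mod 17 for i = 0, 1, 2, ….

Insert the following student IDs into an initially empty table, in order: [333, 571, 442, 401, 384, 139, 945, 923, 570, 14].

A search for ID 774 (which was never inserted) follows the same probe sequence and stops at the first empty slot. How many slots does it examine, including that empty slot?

2

333 hashes to 10; slot 10 is free -> place at 10.
571 hashes to 10, h2=12; 10 taken -> place at 5.
442 hashes to 0; slot 0 is free -> place at 0.
401 hashes to 10, h2=2; 10 taken -> place at 12.
384 hashes to 10, h2=1; 10 taken -> place at 11.
139 hashes to 3; slot 3 is free -> place at 3.
945 hashes to 10, h2=2; 10,12 taken -> place at 14.
923 hashes to 5, h2=12; 5,0,12 taken -> place at 7.
570 hashes to 9; slot 9 is free -> place at 9.
14 hashes to 14, h2=15; 14,12,10 taken -> place at 8.
Table: [442, -, -, 139, -, 571, -, 923, 14, 570, 333, 384, 401, -, 945, -, -]
Lookup 774: h=9, h2=7, probe 9,16 → slot 16 empty, not found.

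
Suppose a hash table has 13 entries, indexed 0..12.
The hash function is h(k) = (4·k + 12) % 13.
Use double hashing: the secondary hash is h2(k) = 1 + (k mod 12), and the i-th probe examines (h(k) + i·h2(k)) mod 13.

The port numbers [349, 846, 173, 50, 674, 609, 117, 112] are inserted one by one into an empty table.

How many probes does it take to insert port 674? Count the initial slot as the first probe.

3

Insert 349: h=4, slot 4 empty → index 4.
Insert 846: h=3, slot 3 empty → index 3.
Insert 173: h=2, slot 2 empty → index 2.
Insert 50: h=4, h2=3, slot 4 occupied → index 7.
Insert 674: h=4, h2=3, slots 4,7 occupied → index 10.
Insert 609: h=4, h2=10, slot 4 occupied → index 1.
Insert 117: h=12, slot 12 empty → index 12.
Insert 112: h=5, slot 5 empty → index 5.
Table: [-, 609, 173, 846, 349, 112, -, 50, -, -, 674, -, 117]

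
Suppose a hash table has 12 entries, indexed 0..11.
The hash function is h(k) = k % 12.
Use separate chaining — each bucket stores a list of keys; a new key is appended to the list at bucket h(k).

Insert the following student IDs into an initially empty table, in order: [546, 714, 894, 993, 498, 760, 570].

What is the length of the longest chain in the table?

Insert 546: h=6, bucket 6 empty -> new chain.
Insert 714: h=6, bucket 6 nonempty -> append to chain.
Insert 894: h=6, bucket 6 nonempty -> append to chain.
Insert 993: h=9, bucket 9 empty -> new chain.
Insert 498: h=6, bucket 6 nonempty -> append to chain.
Insert 760: h=4, bucket 4 empty -> new chain.
Insert 570: h=6, bucket 6 nonempty -> append to chain.
Final buckets:
0: -
1: -
2: -
3: -
4: 760
5: -
6: 546 -> 714 -> 894 -> 498 -> 570
7: -
8: -
9: 993
10: -
11: -

5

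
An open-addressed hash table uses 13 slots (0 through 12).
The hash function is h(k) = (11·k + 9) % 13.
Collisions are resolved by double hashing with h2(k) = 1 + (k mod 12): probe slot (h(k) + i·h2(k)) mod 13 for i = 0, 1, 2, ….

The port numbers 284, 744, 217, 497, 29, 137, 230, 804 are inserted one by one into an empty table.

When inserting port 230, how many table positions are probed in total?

2

Insert 284: h=0, slot 0 empty => index 0.
Insert 744: h=3, slot 3 empty => index 3.
Insert 217: h=4, slot 4 empty => index 4.
Insert 497: h=3, h2=6, slot 3 occupied => index 9.
Insert 29: h=3, h2=6, slots 3,9 occupied => index 2.
Insert 137: h=8, slot 8 empty => index 8.
Insert 230: h=4, h2=3, slot 4 occupied => index 7.
Insert 804: h=0, h2=1, slot 0 occupied => index 1.
Table: [284, 804, 29, 744, 217, -, -, 230, 137, 497, -, -, -]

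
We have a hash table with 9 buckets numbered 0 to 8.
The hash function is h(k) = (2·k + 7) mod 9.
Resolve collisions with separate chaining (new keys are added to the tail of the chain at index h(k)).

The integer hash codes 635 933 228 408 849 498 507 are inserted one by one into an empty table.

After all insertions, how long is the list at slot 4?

635 -> bucket 8
933 -> bucket 1
228 -> bucket 4
408 -> bucket 4 (collision)
849 -> bucket 4 (collision)
498 -> bucket 4 (collision)
507 -> bucket 4 (collision)
Final buckets:
0: -
1: 933
2: -
3: -
4: 228 -> 408 -> 849 -> 498 -> 507
5: -
6: -
7: -
8: 635

5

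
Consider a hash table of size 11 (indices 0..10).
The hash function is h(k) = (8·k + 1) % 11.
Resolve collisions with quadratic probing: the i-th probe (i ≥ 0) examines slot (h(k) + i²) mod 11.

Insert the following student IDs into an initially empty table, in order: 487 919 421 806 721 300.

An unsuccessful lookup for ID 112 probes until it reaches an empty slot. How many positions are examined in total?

3

487: h=3 → slot 3
919: h=5 → slot 5
421: h=3, probe 3,4 → slot 4
806: h=3, probe 3,4,7 → slot 7
721: h=5, probe 5,6 → slot 6
300: h=3, probe 3,4,7,1 → slot 1
Table: [-, 300, -, 487, 421, 919, 721, 806, -, -, -]
Lookup 112: h=6, probe 6,7,10 → slot 10 empty, not found.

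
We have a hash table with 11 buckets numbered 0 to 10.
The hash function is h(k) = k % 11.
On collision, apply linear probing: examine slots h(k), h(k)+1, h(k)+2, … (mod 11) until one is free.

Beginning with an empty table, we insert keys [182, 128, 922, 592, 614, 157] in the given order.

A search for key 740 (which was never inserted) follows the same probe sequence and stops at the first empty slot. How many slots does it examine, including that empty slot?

182: h=6 → slot 6
128: h=7 → slot 7
922: h=9 → slot 9
592: h=9, probe 9,10 → slot 10
614: h=9, probe 9,10,0 → slot 0
157: h=3 → slot 3
Table: [614, ., ., 157, ., ., 182, 128, ., 922, 592]
Lookup 740: h=3, probe 3,4 → slot 4 empty, not found.

2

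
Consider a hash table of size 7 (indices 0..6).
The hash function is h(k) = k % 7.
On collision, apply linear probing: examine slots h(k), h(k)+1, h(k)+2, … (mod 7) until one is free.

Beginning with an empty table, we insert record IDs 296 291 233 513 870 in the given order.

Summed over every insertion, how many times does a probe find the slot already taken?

8

296: h=2 -> slot 2
291: h=4 -> slot 4
233: h=2, probe 2,3 -> slot 3
513: h=2, probe 2,3,4,5 -> slot 5
870: h=2, probe 2,3,4,5,6 -> slot 6
Table: [-, -, 296, 233, 291, 513, 870]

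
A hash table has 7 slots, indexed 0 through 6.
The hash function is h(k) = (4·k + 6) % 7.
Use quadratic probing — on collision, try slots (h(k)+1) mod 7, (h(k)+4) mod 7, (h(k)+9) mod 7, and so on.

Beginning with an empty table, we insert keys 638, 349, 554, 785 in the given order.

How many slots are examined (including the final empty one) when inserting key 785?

Insert 638: h=3, slot 3 empty => index 3.
Insert 349: h=2, slot 2 empty => index 2.
Insert 554: h=3, slot 3 occupied => index 4.
Insert 785: h=3, slots 3,4 occupied => index 0.
Table: [785, ∅, 349, 638, 554, ∅, ∅]

3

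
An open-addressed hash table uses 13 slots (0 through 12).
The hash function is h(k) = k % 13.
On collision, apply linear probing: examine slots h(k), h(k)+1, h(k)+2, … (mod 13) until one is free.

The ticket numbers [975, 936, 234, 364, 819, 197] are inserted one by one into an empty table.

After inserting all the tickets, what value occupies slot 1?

975 hashes to 0; slot 0 is free -> place at 0.
936 hashes to 0; 0 taken -> place at 1.
234 hashes to 0; 0,1 taken -> place at 2.
364 hashes to 0; 0,1,2 taken -> place at 3.
819 hashes to 0; 0,1,2,3 taken -> place at 4.
197 hashes to 2; 2,3,4 taken -> place at 5.
Table: [975, 936, 234, 364, 819, 197, ., ., ., ., ., ., .]

936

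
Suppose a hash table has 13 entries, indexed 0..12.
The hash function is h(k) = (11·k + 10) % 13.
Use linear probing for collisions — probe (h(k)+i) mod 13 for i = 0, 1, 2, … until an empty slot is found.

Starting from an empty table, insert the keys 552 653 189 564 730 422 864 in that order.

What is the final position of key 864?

1

552: h=11 -> slot 11
653: h=4 -> slot 4
189: h=9 -> slot 9
564: h=0 -> slot 0
730: h=6 -> slot 6
422: h=11, probe 11,12 -> slot 12
864: h=11, probe 11,12,0,1 -> slot 1
Table: [564, 864, -, -, 653, -, 730, -, -, 189, -, 552, 422]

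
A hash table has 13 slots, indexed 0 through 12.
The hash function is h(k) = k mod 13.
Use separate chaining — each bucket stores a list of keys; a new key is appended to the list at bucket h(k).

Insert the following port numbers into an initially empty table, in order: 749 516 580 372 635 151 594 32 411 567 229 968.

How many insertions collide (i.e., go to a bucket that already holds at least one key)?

8

749 → bucket 8
516 → bucket 9
580 → bucket 8 (collision)
372 → bucket 8 (collision)
635 → bucket 11
151 → bucket 8 (collision)
594 → bucket 9 (collision)
32 → bucket 6
411 → bucket 8 (collision)
567 → bucket 8 (collision)
229 → bucket 8 (collision)
968 → bucket 6 (collision)
Final buckets:
0: .
1: .
2: .
3: .
4: .
5: .
6: 32 -> 968
7: .
8: 749 -> 580 -> 372 -> 151 -> 411 -> 567 -> 229
9: 516 -> 594
10: .
11: 635
12: .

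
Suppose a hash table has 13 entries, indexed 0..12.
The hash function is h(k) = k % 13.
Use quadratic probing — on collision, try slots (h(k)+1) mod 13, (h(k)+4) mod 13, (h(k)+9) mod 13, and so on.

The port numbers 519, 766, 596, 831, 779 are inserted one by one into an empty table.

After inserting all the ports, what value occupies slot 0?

766

Insert 519: h=12, slot 12 empty -> index 12.
Insert 766: h=12, slot 12 occupied -> index 0.
Insert 596: h=11, slot 11 empty -> index 11.
Insert 831: h=12, slots 12,0 occupied -> index 3.
Insert 779: h=12, slots 12,0,3 occupied -> index 8.
Table: [766, ., ., 831, ., ., ., ., 779, ., ., 596, 519]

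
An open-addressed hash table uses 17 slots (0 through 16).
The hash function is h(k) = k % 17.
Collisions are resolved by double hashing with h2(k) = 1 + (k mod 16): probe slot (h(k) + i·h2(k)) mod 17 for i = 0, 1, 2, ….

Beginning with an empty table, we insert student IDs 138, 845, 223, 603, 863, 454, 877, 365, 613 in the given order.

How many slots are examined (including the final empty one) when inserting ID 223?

2

138: h=2 => slot 2
845: h=12 => slot 12
223: h=2, h2=16, probe 2,1 => slot 1
603: h=8 => slot 8
863: h=13 => slot 13
454: h=12, h2=7, probe 12,2,9 => slot 9
877: h=10 => slot 10
365: h=8, h2=14, probe 8,5 => slot 5
613: h=1, h2=6, probe 1,7 => slot 7
Table: [∅, 223, 138, ∅, ∅, 365, ∅, 613, 603, 454, 877, ∅, 845, 863, ∅, ∅, ∅]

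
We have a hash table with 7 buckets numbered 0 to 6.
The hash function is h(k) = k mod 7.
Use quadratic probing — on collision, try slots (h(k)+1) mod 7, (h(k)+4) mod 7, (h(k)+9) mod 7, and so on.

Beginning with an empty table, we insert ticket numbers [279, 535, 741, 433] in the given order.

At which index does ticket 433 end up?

1

279 hashes to 6; slot 6 is free → place at 6.
535 hashes to 3; slot 3 is free → place at 3.
741 hashes to 6; 6 taken → place at 0.
433 hashes to 6; 6,0,3 taken → place at 1.
Table: [741, 433, ., 535, ., ., 279]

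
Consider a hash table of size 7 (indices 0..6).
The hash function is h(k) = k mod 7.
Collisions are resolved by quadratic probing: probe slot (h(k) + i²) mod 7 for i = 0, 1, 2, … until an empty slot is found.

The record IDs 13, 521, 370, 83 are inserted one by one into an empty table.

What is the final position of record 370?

0

13 hashes to 6; slot 6 is free → place at 6.
521 hashes to 3; slot 3 is free → place at 3.
370 hashes to 6; 6 taken → place at 0.
83 hashes to 6; 6,0,3 taken → place at 1.
Table: [370, 83, _, 521, _, _, 13]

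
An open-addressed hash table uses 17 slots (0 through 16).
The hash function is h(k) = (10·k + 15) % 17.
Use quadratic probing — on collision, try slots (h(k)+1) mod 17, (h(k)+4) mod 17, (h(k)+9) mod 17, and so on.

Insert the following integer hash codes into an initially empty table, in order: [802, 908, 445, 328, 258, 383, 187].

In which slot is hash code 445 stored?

802 hashes to 11; slot 11 is free => place at 11.
908 hashes to 0; slot 0 is free => place at 0.
445 hashes to 11; 11 taken => place at 12.
328 hashes to 14; slot 14 is free => place at 14.
258 hashes to 11; 11,12 taken => place at 15.
383 hashes to 3; slot 3 is free => place at 3.
187 hashes to 15; 15 taken => place at 16.
Table: [908, _, _, 383, _, _, _, _, _, _, _, 802, 445, _, 328, 258, 187]

12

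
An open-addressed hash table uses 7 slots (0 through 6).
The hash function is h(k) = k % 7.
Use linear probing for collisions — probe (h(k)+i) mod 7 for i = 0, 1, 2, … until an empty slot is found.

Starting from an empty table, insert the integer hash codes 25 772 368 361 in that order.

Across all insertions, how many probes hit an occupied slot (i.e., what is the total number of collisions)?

3

Insert 25: h=4, slot 4 empty => index 4.
Insert 772: h=2, slot 2 empty => index 2.
Insert 368: h=4, slot 4 occupied => index 5.
Insert 361: h=4, slots 4,5 occupied => index 6.
Table: [., ., 772, ., 25, 368, 361]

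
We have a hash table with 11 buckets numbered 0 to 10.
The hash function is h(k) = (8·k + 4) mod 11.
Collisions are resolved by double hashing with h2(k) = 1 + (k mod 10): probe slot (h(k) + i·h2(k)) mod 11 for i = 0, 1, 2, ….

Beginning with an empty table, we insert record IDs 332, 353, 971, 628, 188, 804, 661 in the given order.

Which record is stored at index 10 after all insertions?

628

Insert 332: h=9, slot 9 empty → index 9.
Insert 353: h=1, slot 1 empty → index 1.
Insert 971: h=6, slot 6 empty → index 6.
Insert 628: h=1, h2=9, slot 1 occupied → index 10.
Insert 188: h=1, h2=9, slots 1,10 occupied → index 8.
Insert 804: h=1, h2=5, slots 1,6 occupied → index 0.
Insert 661: h=1, h2=2, slot 1 occupied → index 3.
Table: [804, 353, ∅, 661, ∅, ∅, 971, ∅, 188, 332, 628]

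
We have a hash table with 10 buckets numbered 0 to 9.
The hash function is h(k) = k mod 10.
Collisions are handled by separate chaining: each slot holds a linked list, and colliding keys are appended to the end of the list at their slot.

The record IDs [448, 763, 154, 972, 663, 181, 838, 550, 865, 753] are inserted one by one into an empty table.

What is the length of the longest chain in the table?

3

Insert 448: h=8, bucket 8 empty -> new chain.
Insert 763: h=3, bucket 3 empty -> new chain.
Insert 154: h=4, bucket 4 empty -> new chain.
Insert 972: h=2, bucket 2 empty -> new chain.
Insert 663: h=3, bucket 3 nonempty -> append to chain.
Insert 181: h=1, bucket 1 empty -> new chain.
Insert 838: h=8, bucket 8 nonempty -> append to chain.
Insert 550: h=0, bucket 0 empty -> new chain.
Insert 865: h=5, bucket 5 empty -> new chain.
Insert 753: h=3, bucket 3 nonempty -> append to chain.
Final buckets:
0: 550
1: 181
2: 972
3: 763 -> 663 -> 753
4: 154
5: 865
6: .
7: .
8: 448 -> 838
9: .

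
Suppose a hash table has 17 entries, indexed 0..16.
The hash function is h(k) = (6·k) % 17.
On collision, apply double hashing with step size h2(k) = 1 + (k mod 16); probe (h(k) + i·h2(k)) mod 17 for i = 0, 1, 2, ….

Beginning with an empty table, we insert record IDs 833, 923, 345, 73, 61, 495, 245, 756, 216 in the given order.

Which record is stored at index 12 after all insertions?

Insert 833: h=0, slot 0 empty => index 0.
Insert 923: h=13, slot 13 empty => index 13.
Insert 345: h=13, h2=10, slot 13 occupied => index 6.
Insert 73: h=13, h2=10, slots 13,6 occupied => index 16.
Insert 61: h=9, slot 9 empty => index 9.
Insert 495: h=12, slot 12 empty => index 12.
Insert 245: h=8, slot 8 empty => index 8.
Insert 756: h=14, slot 14 empty => index 14.
Insert 216: h=4, slot 4 empty => index 4.
Table: [833, —, —, —, 216, —, 345, —, 245, 61, —, —, 495, 923, 756, —, 73]

495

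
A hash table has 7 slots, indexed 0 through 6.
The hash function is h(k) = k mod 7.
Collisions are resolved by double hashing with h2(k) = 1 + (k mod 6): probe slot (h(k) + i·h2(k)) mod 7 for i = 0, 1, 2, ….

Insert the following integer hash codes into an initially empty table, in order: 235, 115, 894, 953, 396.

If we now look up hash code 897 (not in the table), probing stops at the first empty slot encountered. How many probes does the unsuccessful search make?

3

235: h=4 => slot 4
115: h=3 => slot 3
894: h=5 => slot 5
953: h=1 => slot 1
396: h=4, h2=1, probe 4,5,6 => slot 6
Table: [., 953, ., 115, 235, 894, 396]
Lookup 897: h=1, h2=4, probe 1,5,2 → slot 2 empty, not found.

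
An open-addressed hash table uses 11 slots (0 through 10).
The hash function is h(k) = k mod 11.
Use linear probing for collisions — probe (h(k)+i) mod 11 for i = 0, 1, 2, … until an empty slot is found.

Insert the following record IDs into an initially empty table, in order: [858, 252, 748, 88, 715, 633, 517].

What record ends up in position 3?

715

858 hashes to 0; slot 0 is free => place at 0.
252 hashes to 10; slot 10 is free => place at 10.
748 hashes to 0; 0 taken => place at 1.
88 hashes to 0; 0,1 taken => place at 2.
715 hashes to 0; 0,1,2 taken => place at 3.
633 hashes to 6; slot 6 is free => place at 6.
517 hashes to 0; 0,1,2,3 taken => place at 4.
Table: [858, 748, 88, 715, 517, _, 633, _, _, _, 252]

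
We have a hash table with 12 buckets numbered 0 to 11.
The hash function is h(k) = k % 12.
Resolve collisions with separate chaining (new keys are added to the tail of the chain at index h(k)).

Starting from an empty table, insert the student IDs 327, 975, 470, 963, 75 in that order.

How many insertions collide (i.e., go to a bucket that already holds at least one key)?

3

Insert 327: h=3, bucket 3 empty -> new chain.
Insert 975: h=3, bucket 3 nonempty -> append to chain.
Insert 470: h=2, bucket 2 empty -> new chain.
Insert 963: h=3, bucket 3 nonempty -> append to chain.
Insert 75: h=3, bucket 3 nonempty -> append to chain.
Final buckets:
0: -
1: -
2: 470
3: 327 -> 975 -> 963 -> 75
4: -
5: -
6: -
7: -
8: -
9: -
10: -
11: -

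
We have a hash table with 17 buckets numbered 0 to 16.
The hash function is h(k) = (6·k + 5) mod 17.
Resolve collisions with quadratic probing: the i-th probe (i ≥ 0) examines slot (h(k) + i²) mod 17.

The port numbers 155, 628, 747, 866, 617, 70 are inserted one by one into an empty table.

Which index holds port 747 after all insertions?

Insert 155: h=0, slot 0 empty => index 0.
Insert 628: h=16, slot 16 empty => index 16.
Insert 747: h=16, slots 16,0 occupied => index 3.
Insert 866: h=16, slots 16,0,3 occupied => index 8.
Insert 617: h=1, slot 1 empty => index 1.
Insert 70: h=0, slots 0,1 occupied => index 4.
Table: [155, 617, _, 747, 70, _, _, _, 866, _, _, _, _, _, _, _, 628]

3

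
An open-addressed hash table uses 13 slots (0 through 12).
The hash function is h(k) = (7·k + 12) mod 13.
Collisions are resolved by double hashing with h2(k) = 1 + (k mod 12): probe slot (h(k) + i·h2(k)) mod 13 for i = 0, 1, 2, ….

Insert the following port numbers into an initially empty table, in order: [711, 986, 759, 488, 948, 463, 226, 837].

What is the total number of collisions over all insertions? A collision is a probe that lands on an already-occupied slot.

711: h=10 -> slot 10
986: h=11 -> slot 11
759: h=8 -> slot 8
488: h=9 -> slot 9
948: h=5 -> slot 5
463: h=3 -> slot 3
226: h=8, h2=11, probe 8,6 -> slot 6
837: h=8, h2=10, probe 8,5,2 -> slot 2
Table: [., ., 837, 463, ., 948, 226, ., 759, 488, 711, 986, .]

3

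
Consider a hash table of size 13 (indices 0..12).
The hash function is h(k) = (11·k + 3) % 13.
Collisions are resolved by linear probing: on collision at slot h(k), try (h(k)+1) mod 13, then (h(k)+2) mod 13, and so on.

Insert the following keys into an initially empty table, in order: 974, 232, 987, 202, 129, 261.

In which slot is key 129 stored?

974 hashes to 5; slot 5 is free => place at 5.
232 hashes to 7; slot 7 is free => place at 7.
987 hashes to 5; 5 taken => place at 6.
202 hashes to 2; slot 2 is free => place at 2.
129 hashes to 5; 5,6,7 taken => place at 8.
261 hashes to 1; slot 1 is free => place at 1.
Table: [-, 261, 202, -, -, 974, 987, 232, 129, -, -, -, -]

8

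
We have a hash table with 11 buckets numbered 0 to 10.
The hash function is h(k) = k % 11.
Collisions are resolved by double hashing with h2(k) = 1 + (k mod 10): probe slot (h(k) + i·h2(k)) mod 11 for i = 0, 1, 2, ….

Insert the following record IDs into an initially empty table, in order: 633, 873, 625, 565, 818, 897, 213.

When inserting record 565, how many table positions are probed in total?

Insert 633: h=6, slot 6 empty -> index 6.
Insert 873: h=4, slot 4 empty -> index 4.
Insert 625: h=9, slot 9 empty -> index 9.
Insert 565: h=4, h2=6, slot 4 occupied -> index 10.
Insert 818: h=4, h2=9, slot 4 occupied -> index 2.
Insert 897: h=6, h2=8, slot 6 occupied -> index 3.
Insert 213: h=4, h2=4, slot 4 occupied -> index 8.
Table: [—, —, 818, 897, 873, —, 633, —, 213, 625, 565]

2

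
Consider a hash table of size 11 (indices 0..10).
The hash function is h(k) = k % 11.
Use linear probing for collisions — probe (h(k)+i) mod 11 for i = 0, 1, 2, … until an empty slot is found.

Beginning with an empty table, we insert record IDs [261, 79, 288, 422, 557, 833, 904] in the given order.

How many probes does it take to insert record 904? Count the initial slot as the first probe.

4

261: h=8 → slot 8
79: h=2 → slot 2
288: h=2, probe 2,3 → slot 3
422: h=4 → slot 4
557: h=7 → slot 7
833: h=8, probe 8,9 → slot 9
904: h=2, probe 2,3,4,5 → slot 5
Table: [—, —, 79, 288, 422, 904, —, 557, 261, 833, —]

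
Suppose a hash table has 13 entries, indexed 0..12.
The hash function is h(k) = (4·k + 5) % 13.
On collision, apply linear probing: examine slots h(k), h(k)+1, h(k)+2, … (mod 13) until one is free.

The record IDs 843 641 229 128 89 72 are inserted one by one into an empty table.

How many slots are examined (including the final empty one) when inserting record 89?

4

843 hashes to 10; slot 10 is free → place at 10.
641 hashes to 8; slot 8 is free → place at 8.
229 hashes to 11; slot 11 is free → place at 11.
128 hashes to 10; 10,11 taken → place at 12.
89 hashes to 10; 10,11,12 taken → place at 0.
72 hashes to 7; slot 7 is free → place at 7.
Table: [89, _, _, _, _, _, _, 72, 641, _, 843, 229, 128]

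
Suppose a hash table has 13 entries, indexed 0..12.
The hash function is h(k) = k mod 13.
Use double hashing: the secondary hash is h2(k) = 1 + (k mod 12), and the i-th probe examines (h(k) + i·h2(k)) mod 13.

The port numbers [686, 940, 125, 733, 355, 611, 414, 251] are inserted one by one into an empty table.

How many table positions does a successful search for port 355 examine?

686: h=10 => slot 10
940: h=4 => slot 4
125: h=8 => slot 8
733: h=5 => slot 5
355: h=4, h2=8, probe 4,12 => slot 12
611: h=0 => slot 0
414: h=11 => slot 11
251: h=4, h2=12, probe 4,3 => slot 3
Table: [611, ., ., 251, 940, 733, ., ., 125, ., 686, 414, 355]
Lookup 355: h=4, h2=8, probe 4,12 → found at 12.

2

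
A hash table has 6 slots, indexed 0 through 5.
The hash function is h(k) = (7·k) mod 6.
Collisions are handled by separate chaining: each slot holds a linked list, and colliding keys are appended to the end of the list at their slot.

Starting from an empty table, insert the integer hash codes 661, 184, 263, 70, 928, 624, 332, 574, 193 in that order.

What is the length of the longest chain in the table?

Insert 661: h=1, bucket 1 empty -> new chain.
Insert 184: h=4, bucket 4 empty -> new chain.
Insert 263: h=5, bucket 5 empty -> new chain.
Insert 70: h=4, bucket 4 nonempty -> append to chain.
Insert 928: h=4, bucket 4 nonempty -> append to chain.
Insert 624: h=0, bucket 0 empty -> new chain.
Insert 332: h=2, bucket 2 empty -> new chain.
Insert 574: h=4, bucket 4 nonempty -> append to chain.
Insert 193: h=1, bucket 1 nonempty -> append to chain.
Final buckets:
0: 624
1: 661 -> 193
2: 332
3: _
4: 184 -> 70 -> 928 -> 574
5: 263

4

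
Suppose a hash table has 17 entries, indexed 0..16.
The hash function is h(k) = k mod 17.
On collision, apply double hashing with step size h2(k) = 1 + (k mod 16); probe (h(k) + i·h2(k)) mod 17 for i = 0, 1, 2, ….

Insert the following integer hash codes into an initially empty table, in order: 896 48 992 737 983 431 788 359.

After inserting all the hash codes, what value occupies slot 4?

896: h=12 → slot 12
48: h=14 → slot 14
992: h=6 → slot 6
737: h=6, h2=2, probe 6,8 → slot 8
983: h=14, h2=8, probe 14,5 → slot 5
431: h=6, h2=16, probe 6,5,4 → slot 4
788: h=6, h2=5, probe 6,11 → slot 11
359: h=2 → slot 2
Table: [_, _, 359, _, 431, 983, 992, _, 737, _, _, 788, 896, _, 48, _, _]

431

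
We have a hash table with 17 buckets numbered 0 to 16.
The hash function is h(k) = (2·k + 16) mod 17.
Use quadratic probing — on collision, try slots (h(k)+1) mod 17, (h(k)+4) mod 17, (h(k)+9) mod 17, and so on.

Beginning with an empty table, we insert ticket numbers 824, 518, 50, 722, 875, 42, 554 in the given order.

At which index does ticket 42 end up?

824 hashes to 15; slot 15 is free -> place at 15.
518 hashes to 15; 15 taken -> place at 16.
50 hashes to 14; slot 14 is free -> place at 14.
722 hashes to 15; 15,16 taken -> place at 2.
875 hashes to 15; 15,16,2 taken -> place at 7.
42 hashes to 15; 15,16,2,7,14 taken -> place at 6.
554 hashes to 2; 2 taken -> place at 3.
Table: [_, _, 722, 554, _, _, 42, 875, _, _, _, _, _, _, 50, 824, 518]

6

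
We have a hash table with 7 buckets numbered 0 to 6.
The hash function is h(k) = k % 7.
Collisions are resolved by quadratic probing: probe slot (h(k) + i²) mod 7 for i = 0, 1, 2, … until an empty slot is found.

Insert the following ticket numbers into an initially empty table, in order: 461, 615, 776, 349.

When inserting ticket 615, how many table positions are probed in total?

461: h=6 => slot 6
615: h=6, probe 6,0 => slot 0
776: h=6, probe 6,0,3 => slot 3
349: h=6, probe 6,0,3,1 => slot 1
Table: [615, 349, ., 776, ., ., 461]

2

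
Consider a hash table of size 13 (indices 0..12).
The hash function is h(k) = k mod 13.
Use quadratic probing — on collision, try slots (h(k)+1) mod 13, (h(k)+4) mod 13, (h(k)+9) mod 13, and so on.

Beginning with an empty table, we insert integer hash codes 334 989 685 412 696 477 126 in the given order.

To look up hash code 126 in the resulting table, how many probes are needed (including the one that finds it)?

5

Insert 334: h=9, slot 9 empty -> index 9.
Insert 989: h=1, slot 1 empty -> index 1.
Insert 685: h=9, slot 9 occupied -> index 10.
Insert 412: h=9, slots 9,10 occupied -> index 0.
Insert 696: h=7, slot 7 empty -> index 7.
Insert 477: h=9, slots 9,10,0 occupied -> index 5.
Insert 126: h=9, slots 9,10,0,5 occupied -> index 12.
Table: [412, 989, -, -, -, 477, -, 696, -, 334, 685, -, 126]
Lookup 126: h=9, probe 9,10,0,5,12 → found at 12.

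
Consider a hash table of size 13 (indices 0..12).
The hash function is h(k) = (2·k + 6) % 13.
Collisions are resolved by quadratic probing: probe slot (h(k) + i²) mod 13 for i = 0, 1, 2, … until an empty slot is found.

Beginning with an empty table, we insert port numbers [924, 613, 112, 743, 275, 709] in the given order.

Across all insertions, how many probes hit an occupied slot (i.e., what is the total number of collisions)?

3

924 hashes to 8; slot 8 is free -> place at 8.
613 hashes to 10; slot 10 is free -> place at 10.
112 hashes to 9; slot 9 is free -> place at 9.
743 hashes to 10; 10 taken -> place at 11.
275 hashes to 10; 10,11 taken -> place at 1.
709 hashes to 7; slot 7 is free -> place at 7.
Table: [_, 275, _, _, _, _, _, 709, 924, 112, 613, 743, _]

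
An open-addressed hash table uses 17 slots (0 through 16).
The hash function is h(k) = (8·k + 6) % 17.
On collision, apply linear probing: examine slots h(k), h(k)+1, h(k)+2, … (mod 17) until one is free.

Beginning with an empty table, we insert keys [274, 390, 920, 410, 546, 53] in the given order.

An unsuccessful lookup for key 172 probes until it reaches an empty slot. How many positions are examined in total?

6

274 hashes to 5; slot 5 is free → place at 5.
390 hashes to 15; slot 15 is free → place at 15.
920 hashes to 5; 5 taken → place at 6.
410 hashes to 5; 5,6 taken → place at 7.
546 hashes to 5; 5,6,7 taken → place at 8.
53 hashes to 5; 5,6,7,8 taken → place at 9.
Table: [—, —, —, —, —, 274, 920, 410, 546, 53, —, —, —, —, —, 390, —]
Lookup 172: h=5, probe 5,6,7,8,9,10 → slot 10 empty, not found.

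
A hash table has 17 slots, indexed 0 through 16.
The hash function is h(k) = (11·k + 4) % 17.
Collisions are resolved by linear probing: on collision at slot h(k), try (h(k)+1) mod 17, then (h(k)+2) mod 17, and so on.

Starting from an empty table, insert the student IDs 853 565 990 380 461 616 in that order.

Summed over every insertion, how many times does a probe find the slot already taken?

Insert 853: h=3, slot 3 empty => index 3.
Insert 565: h=14, slot 14 empty => index 14.
Insert 990: h=14, slot 14 occupied => index 15.
Insert 380: h=2, slot 2 empty => index 2.
Insert 461: h=9, slot 9 empty => index 9.
Insert 616: h=14, slots 14,15 occupied => index 16.
Table: [., ., 380, 853, ., ., ., ., ., 461, ., ., ., ., 565, 990, 616]

3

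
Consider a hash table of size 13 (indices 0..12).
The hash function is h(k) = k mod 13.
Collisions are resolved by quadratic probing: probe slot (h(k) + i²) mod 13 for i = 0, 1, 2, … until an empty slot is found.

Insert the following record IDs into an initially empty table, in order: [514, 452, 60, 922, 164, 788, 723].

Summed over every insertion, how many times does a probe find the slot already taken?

514 hashes to 7; slot 7 is free => place at 7.
452 hashes to 10; slot 10 is free => place at 10.
60 hashes to 8; slot 8 is free => place at 8.
922 hashes to 12; slot 12 is free => place at 12.
164 hashes to 8; 8 taken => place at 9.
788 hashes to 8; 8,9,12 taken => place at 4.
723 hashes to 8; 8,9,12,4 taken => place at 11.
Table: [., ., ., ., 788, ., ., 514, 60, 164, 452, 723, 922]

8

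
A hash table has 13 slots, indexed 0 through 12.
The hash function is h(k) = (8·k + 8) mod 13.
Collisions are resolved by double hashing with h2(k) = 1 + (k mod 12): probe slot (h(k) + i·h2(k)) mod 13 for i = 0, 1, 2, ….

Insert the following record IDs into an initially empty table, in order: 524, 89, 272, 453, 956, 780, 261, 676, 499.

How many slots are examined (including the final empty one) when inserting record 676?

4

524 hashes to 1; slot 1 is free -> place at 1.
89 hashes to 5; slot 5 is free -> place at 5.
272 hashes to 0; slot 0 is free -> place at 0.
453 hashes to 5, h2=10; 5 taken -> place at 2.
956 hashes to 12; slot 12 is free -> place at 12.
780 hashes to 8; slot 8 is free -> place at 8.
261 hashes to 3; slot 3 is free -> place at 3.
676 hashes to 8, h2=5; 8,0,5 taken -> place at 10.
499 hashes to 9; slot 9 is free -> place at 9.
Table: [272, 524, 453, 261, -, 89, -, -, 780, 499, 676, -, 956]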